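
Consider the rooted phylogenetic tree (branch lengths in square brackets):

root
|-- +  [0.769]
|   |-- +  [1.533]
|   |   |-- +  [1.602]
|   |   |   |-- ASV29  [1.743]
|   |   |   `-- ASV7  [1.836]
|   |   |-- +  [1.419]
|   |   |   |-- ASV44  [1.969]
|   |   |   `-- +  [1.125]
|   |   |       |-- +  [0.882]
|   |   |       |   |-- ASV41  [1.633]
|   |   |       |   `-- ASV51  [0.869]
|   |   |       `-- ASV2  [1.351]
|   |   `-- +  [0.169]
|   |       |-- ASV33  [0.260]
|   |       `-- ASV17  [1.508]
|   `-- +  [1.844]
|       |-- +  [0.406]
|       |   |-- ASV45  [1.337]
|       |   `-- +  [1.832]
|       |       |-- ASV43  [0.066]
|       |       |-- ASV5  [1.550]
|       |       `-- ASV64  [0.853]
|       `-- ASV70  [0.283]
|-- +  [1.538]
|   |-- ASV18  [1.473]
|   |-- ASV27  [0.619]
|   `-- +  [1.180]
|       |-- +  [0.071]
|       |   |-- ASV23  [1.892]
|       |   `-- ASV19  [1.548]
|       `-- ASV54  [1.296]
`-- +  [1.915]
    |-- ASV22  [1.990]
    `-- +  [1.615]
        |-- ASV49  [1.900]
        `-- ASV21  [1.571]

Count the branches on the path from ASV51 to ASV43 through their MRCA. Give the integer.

The MRCA of ASV51 and ASV43 is the node subtending (((ASV29,ASV7),(ASV44,((ASV41,ASV51),ASV2)),(ASV33,ASV17)),((ASV45,(ASV43,ASV5,ASV64)),ASV70)).
From ASV51 up to that node: 5 branches. From ASV43 up to the same node: 4 branches. Total: 5 + 4 = 9.

9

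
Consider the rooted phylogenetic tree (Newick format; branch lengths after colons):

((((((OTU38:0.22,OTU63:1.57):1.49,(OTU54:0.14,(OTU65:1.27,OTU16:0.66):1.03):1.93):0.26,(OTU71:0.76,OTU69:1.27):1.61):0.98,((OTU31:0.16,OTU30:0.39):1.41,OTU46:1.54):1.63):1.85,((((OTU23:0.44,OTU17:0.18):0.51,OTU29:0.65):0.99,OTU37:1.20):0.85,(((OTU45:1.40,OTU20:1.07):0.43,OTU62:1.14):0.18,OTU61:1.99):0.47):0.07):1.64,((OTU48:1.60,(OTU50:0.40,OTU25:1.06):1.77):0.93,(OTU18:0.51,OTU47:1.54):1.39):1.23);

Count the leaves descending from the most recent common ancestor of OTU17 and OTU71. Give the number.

18

The MRCA of OTU17 and OTU71 is the node subtending (((((OTU38,OTU63),(OTU54,(OTU65,OTU16))),(OTU71,OTU69)),((OTU31,OTU30),OTU46)),((((OTU23,OTU17),OTU29),OTU37),(((OTU45,OTU20),OTU62),OTU61))).
That clade contains 18 terminal taxa: OTU16, OTU17, OTU20, OTU23, OTU29, OTU30, OTU31, OTU37, OTU38, OTU45, OTU46, OTU54, OTU61, OTU62, OTU63, OTU65, OTU69, OTU71.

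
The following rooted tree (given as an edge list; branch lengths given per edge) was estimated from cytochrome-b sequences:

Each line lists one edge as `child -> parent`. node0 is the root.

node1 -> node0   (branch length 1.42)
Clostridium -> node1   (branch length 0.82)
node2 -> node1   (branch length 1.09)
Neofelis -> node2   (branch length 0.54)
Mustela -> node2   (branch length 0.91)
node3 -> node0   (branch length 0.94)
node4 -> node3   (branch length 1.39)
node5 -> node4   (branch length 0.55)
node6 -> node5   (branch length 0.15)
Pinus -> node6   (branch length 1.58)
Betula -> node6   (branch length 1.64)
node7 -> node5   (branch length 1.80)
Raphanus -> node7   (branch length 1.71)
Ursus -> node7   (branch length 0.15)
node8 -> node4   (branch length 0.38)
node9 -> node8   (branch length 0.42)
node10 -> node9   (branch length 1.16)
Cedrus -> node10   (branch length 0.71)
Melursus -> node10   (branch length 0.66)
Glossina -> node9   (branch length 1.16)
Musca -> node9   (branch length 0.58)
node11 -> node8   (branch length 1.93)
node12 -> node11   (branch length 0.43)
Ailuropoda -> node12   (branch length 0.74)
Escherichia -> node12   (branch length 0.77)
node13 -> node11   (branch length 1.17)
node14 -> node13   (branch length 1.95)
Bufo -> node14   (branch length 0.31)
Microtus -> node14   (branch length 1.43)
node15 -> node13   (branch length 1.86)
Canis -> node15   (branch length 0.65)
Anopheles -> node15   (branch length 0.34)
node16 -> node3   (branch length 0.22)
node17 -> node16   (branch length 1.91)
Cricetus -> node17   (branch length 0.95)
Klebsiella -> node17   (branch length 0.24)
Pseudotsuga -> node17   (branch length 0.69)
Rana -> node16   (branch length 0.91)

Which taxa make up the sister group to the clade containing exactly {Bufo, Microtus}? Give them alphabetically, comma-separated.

Anopheles, Canis

The clade containing exactly {Bufo, Microtus} attaches to the tree at the node subtending ((Bufo,Microtus),(Canis,Anopheles)).
The other lineage descending from that same node — the sister group — is (Canis,Anopheles); its 2 tips in alphabetical order are the answer.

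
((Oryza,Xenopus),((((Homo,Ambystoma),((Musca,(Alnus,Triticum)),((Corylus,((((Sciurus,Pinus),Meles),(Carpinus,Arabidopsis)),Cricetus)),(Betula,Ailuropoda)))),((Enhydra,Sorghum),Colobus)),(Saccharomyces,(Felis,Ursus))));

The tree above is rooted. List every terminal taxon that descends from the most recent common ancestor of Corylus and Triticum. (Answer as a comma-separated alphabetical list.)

Ailuropoda, Alnus, Arabidopsis, Betula, Carpinus, Corylus, Cricetus, Meles, Musca, Pinus, Sciurus, Triticum

Tracing Corylus: it sits inside (Corylus,((((Sciurus,Pinus),Meles),(Carpinus,Arabidopsis)),Cricetus)).
Tracing Triticum: it sits inside (Alnus,Triticum).
The smallest clade enclosing both is ((Musca,(Alnus,Triticum)),((Corylus,((((Sciurus,Pinus),Meles),(Carpinus,Arabidopsis)),Cricetus)),(Betula,Ailuropoda))); the answer is its 12 terminal taxa in alphabetical order.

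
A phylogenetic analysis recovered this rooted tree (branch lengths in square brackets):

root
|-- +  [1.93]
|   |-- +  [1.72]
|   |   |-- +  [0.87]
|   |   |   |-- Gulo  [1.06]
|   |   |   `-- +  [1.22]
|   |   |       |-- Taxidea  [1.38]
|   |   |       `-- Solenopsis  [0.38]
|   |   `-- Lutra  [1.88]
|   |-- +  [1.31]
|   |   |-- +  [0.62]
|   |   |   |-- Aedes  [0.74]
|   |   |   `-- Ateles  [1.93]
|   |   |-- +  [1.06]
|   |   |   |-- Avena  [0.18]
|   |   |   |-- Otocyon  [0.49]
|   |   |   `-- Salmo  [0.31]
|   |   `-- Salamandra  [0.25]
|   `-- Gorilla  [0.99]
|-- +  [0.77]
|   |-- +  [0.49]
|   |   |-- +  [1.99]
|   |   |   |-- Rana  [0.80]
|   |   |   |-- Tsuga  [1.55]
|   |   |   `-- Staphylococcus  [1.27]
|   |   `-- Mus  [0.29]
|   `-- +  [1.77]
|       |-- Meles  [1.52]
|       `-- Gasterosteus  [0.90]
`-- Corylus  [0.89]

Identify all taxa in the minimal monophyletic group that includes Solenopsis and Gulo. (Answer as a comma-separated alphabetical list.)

Tracing Solenopsis: it sits inside (Taxidea,Solenopsis).
Tracing Gulo: it sits inside (Gulo,(Taxidea,Solenopsis)).
The smallest clade enclosing both is (Gulo,(Taxidea,Solenopsis)); the answer is its 3 terminal taxa in alphabetical order.

Gulo, Solenopsis, Taxidea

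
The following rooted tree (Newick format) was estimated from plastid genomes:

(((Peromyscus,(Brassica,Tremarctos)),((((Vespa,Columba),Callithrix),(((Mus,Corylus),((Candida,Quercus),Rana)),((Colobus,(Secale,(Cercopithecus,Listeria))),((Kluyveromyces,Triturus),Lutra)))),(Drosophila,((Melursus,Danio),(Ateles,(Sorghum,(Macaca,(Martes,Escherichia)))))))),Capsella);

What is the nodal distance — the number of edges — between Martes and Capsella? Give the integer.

10

The MRCA of Martes and Capsella is the root of the tree.
From Martes up to that node: 9 branches. From Capsella up to the same node: 1 branch. Total: 9 + 1 = 10.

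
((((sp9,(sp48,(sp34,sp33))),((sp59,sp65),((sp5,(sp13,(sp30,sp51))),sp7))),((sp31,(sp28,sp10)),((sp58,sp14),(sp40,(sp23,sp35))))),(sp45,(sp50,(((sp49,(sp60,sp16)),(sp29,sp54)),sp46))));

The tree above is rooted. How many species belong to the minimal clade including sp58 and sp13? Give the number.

19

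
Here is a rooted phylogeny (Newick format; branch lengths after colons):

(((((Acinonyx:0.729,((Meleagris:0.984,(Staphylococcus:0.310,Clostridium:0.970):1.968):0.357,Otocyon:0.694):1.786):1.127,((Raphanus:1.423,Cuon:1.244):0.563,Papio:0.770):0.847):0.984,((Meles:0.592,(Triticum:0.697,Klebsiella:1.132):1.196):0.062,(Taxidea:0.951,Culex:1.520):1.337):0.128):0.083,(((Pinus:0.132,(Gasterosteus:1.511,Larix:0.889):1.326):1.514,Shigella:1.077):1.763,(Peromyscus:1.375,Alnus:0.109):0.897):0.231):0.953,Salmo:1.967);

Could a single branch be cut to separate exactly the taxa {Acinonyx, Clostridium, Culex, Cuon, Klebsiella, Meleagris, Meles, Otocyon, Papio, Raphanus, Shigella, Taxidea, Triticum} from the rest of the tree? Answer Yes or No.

No

The MRCA of the listed taxa subtends ((((Acinonyx,((Meleagris,(Staphylococcus,Clostridium)),Otocyon)),((Raphanus,Cuon),Papio)),((Meles,(Triticum,Klebsiella)),(Taxidea,Culex))),(((Pinus,(Gasterosteus,Larix)),Shigella),(Peromyscus,Alnus))).
That clade also contains Alnus, Gasterosteus, Larix, Peromyscus, Pinus, Staphylococcus, which are not in the proposed group, so the group is not monophyletic.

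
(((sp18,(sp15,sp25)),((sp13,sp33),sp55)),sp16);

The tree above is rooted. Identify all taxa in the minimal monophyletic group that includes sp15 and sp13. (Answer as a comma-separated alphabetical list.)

sp13, sp15, sp18, sp25, sp33, sp55

Tracing sp15: it sits inside (sp15,sp25).
Tracing sp13: it sits inside (sp13,sp33).
The smallest clade enclosing both is ((sp18,(sp15,sp25)),((sp13,sp33),sp55)); the answer is its 6 terminal taxa in alphabetical order.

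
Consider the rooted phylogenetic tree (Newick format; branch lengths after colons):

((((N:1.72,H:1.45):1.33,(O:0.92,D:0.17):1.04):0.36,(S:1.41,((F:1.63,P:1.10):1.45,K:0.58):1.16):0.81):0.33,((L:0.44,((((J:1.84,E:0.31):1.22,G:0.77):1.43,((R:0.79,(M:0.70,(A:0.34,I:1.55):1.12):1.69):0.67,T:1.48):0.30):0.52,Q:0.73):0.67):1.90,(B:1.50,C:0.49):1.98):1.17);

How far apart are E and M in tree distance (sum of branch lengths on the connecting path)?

6.32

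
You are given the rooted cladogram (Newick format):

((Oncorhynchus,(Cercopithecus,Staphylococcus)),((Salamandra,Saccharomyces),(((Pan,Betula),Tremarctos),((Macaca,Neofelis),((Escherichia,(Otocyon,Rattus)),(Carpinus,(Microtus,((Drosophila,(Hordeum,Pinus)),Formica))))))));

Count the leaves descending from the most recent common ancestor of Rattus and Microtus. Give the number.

9

The MRCA of Rattus and Microtus is the node subtending ((Escherichia,(Otocyon,Rattus)),(Carpinus,(Microtus,((Drosophila,(Hordeum,Pinus)),Formica)))).
That clade contains 9 terminal taxa: Carpinus, Drosophila, Escherichia, Formica, Hordeum, Microtus, Otocyon, Pinus, Rattus.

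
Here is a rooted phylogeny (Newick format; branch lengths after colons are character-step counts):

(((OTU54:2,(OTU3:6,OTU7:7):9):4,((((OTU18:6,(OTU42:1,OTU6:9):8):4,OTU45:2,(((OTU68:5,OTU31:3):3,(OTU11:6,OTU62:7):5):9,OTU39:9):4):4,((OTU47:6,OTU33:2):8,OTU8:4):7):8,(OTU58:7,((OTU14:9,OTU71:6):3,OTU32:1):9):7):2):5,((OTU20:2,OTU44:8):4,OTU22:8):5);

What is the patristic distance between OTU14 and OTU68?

The path runs OTU14 → … → MRCA → … → OTU68; the MRCA is the node subtending ((((OTU18,(OTU42,OTU6)),OTU45,(((OTU68,OTU31),(OTU11,OTU62)),OTU39)),((OTU47,OTU33),OTU8)),(OTU58,((OTU14,OTU71),OTU32))).
Branch lengths along that path: 9 + 3 + 9 + 7 + 8 + 4 + 4 + 9 + 3 + 5 = 61.

61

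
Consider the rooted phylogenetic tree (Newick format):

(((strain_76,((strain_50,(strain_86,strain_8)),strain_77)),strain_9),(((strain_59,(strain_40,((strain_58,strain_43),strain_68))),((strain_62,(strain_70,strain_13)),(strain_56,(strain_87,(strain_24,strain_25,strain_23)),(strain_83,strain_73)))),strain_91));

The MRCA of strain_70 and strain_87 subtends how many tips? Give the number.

The MRCA of strain_70 and strain_87 is the node subtending ((strain_62,(strain_70,strain_13)),(strain_56,(strain_87,(strain_24,strain_25,strain_23)),(strain_83,strain_73))).
That clade contains 10 terminal taxa: strain_13, strain_23, strain_24, strain_25, strain_56, strain_62, strain_70, strain_73, strain_83, strain_87.

10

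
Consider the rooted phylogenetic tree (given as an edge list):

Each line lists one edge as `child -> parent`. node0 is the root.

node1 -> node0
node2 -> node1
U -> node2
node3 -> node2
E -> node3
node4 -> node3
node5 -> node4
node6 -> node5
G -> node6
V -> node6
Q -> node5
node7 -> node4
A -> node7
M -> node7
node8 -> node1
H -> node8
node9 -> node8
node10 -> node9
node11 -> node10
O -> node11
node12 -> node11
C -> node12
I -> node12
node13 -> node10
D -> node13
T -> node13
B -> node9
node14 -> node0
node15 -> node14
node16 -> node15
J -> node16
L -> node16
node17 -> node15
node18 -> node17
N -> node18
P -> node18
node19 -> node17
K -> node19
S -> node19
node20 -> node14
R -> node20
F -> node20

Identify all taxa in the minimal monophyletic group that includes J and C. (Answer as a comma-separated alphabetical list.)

A, B, C, D, E, F, G, H, I, J, K, L, M, N, O, P, Q, R, S, T, U, V

Tracing J: it sits inside (J,L).
Tracing C: it sits inside (C,I).
The smallest clade enclosing both is the whole tree (their MRCA is the root), so the answer is all 22 tips in alphabetical order.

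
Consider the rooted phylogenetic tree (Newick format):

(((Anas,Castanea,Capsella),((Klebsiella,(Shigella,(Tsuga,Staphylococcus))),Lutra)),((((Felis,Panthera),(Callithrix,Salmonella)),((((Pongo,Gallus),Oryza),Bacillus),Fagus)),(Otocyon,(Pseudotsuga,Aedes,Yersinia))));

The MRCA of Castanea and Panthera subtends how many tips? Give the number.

The MRCA of Castanea and Panthera is the root, so the clade is the entire tree.
That clade contains 21 terminal taxa: Aedes, Anas, Bacillus, Callithrix, Capsella, Castanea, Fagus, Felis, Gallus, Klebsiella, Lutra, Oryza, Otocyon, Panthera, Pongo, Pseudotsuga, Salmonella, Shigella, Staphylococcus, Tsuga, Yersinia.

21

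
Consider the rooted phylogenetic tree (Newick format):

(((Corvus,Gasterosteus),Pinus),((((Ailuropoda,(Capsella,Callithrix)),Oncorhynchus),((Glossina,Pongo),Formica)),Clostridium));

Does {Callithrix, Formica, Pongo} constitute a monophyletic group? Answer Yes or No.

The MRCA of the listed taxa subtends (((Ailuropoda,(Capsella,Callithrix)),Oncorhynchus),((Glossina,Pongo),Formica)).
That clade also contains Ailuropoda, Capsella, Glossina, Oncorhynchus, which are not in the proposed group, so the group is not monophyletic.

No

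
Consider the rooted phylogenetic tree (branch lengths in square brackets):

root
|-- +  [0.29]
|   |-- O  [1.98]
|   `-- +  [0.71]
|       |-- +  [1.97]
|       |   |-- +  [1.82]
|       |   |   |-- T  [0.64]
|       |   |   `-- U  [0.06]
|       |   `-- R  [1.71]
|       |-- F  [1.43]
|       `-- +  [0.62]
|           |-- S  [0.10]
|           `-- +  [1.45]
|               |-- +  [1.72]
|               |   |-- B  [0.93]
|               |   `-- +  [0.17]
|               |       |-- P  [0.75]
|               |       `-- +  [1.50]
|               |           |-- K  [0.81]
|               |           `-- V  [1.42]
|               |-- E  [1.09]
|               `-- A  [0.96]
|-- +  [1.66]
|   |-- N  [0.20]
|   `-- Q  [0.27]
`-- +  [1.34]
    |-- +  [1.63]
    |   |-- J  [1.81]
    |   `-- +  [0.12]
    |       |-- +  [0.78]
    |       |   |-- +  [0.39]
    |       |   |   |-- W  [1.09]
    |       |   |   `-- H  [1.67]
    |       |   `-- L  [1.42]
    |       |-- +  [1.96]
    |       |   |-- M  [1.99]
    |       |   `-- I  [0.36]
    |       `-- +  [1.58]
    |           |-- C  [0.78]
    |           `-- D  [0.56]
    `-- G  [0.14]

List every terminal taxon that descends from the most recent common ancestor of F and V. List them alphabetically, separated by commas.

A, B, E, F, K, P, R, S, T, U, V

Tracing F: it sits inside (((T,U),R),F,(S,((B,(P,(K,V))),E,A))).
Tracing V: it sits inside (K,V).
The smallest clade enclosing both is (((T,U),R),F,(S,((B,(P,(K,V))),E,A))); the answer is its 11 terminal taxa in alphabetical order.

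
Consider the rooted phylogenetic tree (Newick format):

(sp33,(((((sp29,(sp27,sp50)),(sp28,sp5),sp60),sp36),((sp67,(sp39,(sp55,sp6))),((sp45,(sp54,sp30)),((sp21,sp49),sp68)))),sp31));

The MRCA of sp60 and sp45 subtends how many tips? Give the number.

17

The MRCA of sp60 and sp45 is the node subtending ((((sp29,(sp27,sp50)),(sp28,sp5),sp60),sp36),((sp67,(sp39,(sp55,sp6))),((sp45,(sp54,sp30)),((sp21,sp49),sp68)))).
That clade contains 17 terminal taxa: sp21, sp27, sp28, sp29, sp30, sp36, sp39, sp45, sp49, sp5, sp50, sp54, sp55, sp6, sp60, sp67, sp68.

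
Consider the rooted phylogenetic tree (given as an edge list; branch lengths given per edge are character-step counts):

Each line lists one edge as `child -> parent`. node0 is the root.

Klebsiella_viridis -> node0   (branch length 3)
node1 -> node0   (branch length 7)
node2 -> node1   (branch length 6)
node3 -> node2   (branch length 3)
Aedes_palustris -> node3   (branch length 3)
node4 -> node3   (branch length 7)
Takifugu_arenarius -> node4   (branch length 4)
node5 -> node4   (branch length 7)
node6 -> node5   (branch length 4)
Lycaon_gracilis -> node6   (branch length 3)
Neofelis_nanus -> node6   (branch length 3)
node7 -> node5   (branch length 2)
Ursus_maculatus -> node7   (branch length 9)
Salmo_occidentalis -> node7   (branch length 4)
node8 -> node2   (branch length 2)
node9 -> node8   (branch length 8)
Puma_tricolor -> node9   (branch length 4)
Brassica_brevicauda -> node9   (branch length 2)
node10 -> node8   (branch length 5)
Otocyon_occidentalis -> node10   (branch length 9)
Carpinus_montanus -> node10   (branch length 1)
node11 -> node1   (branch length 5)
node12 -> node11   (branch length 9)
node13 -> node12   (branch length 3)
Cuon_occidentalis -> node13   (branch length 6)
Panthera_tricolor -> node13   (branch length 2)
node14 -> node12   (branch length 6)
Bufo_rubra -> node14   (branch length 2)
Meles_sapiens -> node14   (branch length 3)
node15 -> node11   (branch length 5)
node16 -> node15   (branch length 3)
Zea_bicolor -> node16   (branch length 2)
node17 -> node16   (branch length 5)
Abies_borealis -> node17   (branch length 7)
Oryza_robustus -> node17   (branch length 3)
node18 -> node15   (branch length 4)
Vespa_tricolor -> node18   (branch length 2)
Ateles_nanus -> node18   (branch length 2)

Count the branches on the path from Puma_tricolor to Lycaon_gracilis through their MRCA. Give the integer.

The MRCA of Puma_tricolor and Lycaon_gracilis is the node subtending ((Aedes_palustris,(Takifugu_arenarius,((Lycaon_gracilis,Neofelis_nanus),(Ursus_maculatus,Salmo_occidentalis)))),((Puma_tricolor,Brassica_brevicauda),(Otocyon_occidentalis,Carpinus_montanus))).
From Puma_tricolor up to that node: 3 branches. From Lycaon_gracilis up to the same node: 5 branches. Total: 3 + 5 = 8.

8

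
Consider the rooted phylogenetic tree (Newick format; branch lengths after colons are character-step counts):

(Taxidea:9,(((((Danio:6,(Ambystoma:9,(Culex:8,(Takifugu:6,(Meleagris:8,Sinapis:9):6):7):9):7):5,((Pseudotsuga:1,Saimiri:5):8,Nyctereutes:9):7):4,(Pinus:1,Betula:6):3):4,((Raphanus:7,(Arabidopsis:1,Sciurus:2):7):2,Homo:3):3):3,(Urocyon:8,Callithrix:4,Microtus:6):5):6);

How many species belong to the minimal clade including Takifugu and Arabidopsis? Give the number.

The MRCA of Takifugu and Arabidopsis is the node subtending ((((Danio,(Ambystoma,(Culex,(Takifugu,(Meleagris,Sinapis))))),((Pseudotsuga,Saimiri),Nyctereutes)),(Pinus,Betula)),((Raphanus,(Arabidopsis,Sciurus)),Homo)).
That clade contains 15 terminal taxa: Ambystoma, Arabidopsis, Betula, Culex, Danio, Homo, Meleagris, Nyctereutes, Pinus, Pseudotsuga, Raphanus, Saimiri, Sciurus, Sinapis, Takifugu.

15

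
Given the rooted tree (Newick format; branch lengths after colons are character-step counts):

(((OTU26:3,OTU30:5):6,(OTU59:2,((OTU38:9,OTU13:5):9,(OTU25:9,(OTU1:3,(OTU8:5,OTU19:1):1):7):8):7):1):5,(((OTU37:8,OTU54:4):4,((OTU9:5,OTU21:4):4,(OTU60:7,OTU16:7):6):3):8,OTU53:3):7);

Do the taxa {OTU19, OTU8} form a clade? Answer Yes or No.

The most recent common ancestor of these taxa subtends (OTU8,OTU19).
That clade has exactly 2 tips — every listed taxon and nothing else — so the group is monophyletic.

Yes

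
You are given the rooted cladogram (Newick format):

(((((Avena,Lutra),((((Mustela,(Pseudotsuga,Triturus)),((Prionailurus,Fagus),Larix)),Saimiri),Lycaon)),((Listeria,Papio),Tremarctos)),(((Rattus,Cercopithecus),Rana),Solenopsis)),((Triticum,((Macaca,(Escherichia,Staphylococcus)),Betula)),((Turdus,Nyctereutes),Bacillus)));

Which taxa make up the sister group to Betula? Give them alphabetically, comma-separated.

Escherichia, Macaca, Staphylococcus

Betula attaches to the tree at the node subtending ((Macaca,(Escherichia,Staphylococcus)),Betula).
The other lineage descending from that same node — the sister group — is (Macaca,(Escherichia,Staphylococcus)); its 3 tips in alphabetical order are the answer.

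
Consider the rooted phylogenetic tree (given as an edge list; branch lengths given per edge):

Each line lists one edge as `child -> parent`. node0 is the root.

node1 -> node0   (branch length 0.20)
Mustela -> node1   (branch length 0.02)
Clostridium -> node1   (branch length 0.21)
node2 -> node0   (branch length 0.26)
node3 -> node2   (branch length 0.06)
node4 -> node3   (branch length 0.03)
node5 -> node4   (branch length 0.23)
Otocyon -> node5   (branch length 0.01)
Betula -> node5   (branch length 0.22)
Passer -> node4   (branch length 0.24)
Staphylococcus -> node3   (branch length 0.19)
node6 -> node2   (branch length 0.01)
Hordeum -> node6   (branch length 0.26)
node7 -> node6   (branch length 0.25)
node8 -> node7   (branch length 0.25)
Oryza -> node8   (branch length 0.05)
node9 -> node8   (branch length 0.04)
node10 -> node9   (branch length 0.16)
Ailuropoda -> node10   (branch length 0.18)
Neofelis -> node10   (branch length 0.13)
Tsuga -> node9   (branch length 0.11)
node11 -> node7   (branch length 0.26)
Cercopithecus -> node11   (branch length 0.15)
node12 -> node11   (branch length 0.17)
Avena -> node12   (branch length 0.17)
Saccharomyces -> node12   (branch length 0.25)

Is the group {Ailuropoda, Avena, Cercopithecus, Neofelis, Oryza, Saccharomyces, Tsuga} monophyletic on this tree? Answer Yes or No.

The most recent common ancestor of these taxa subtends ((Oryza,((Ailuropoda,Neofelis),Tsuga)),(Cercopithecus,(Avena,Saccharomyces))).
That clade has exactly 7 tips — every listed taxon and nothing else — so the group is monophyletic.

Yes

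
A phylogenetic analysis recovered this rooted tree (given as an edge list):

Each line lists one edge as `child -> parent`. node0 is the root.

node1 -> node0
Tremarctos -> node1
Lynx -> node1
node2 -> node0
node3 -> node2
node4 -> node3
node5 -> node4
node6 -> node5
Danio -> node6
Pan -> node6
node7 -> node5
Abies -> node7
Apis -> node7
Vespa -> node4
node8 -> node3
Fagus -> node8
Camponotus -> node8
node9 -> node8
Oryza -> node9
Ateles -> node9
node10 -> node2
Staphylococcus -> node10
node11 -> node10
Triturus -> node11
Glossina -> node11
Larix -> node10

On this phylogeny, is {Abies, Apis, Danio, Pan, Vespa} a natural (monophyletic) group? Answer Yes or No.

Yes

The most recent common ancestor of these taxa subtends (((Danio,Pan),(Abies,Apis)),Vespa).
That clade has exactly 5 tips — every listed taxon and nothing else — so the group is monophyletic.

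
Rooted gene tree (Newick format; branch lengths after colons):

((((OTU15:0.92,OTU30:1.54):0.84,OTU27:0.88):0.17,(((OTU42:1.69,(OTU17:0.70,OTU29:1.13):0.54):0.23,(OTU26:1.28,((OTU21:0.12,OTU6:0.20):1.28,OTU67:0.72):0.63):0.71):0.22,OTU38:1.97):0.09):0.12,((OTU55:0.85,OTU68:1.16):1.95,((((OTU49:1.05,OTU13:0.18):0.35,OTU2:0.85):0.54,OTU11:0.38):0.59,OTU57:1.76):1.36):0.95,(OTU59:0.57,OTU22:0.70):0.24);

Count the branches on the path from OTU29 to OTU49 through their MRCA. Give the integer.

12

The MRCA of OTU29 and OTU49 is the root of the tree.
From OTU29 up to that node: 6 branches. From OTU49 up to the same node: 6 branches. Total: 6 + 6 = 12.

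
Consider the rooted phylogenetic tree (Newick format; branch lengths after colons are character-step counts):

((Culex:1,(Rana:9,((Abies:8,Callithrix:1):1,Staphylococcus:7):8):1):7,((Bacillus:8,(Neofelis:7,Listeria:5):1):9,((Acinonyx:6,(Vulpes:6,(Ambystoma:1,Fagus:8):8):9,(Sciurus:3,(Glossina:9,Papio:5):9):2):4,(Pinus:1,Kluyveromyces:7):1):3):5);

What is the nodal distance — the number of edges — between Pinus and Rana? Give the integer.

7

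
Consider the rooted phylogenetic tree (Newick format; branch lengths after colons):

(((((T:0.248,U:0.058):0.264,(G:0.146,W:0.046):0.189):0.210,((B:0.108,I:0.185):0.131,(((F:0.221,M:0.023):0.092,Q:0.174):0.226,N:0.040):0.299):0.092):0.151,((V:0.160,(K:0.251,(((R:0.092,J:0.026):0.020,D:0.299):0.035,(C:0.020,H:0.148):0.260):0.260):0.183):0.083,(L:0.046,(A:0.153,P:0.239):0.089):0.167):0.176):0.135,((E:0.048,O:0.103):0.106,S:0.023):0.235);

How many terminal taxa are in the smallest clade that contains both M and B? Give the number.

The MRCA of M and B is the node subtending ((B,I),(((F,M),Q),N)).
That clade contains 6 terminal taxa: B, F, I, M, N, Q.

6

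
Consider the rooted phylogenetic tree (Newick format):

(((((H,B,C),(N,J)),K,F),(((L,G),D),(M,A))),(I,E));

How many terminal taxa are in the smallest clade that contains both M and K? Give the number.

12

The MRCA of M and K is the node subtending ((((H,B,C),(N,J)),K,F),(((L,G),D),(M,A))).
That clade contains 12 terminal taxa: A, B, C, D, F, G, H, J, K, L, M, N.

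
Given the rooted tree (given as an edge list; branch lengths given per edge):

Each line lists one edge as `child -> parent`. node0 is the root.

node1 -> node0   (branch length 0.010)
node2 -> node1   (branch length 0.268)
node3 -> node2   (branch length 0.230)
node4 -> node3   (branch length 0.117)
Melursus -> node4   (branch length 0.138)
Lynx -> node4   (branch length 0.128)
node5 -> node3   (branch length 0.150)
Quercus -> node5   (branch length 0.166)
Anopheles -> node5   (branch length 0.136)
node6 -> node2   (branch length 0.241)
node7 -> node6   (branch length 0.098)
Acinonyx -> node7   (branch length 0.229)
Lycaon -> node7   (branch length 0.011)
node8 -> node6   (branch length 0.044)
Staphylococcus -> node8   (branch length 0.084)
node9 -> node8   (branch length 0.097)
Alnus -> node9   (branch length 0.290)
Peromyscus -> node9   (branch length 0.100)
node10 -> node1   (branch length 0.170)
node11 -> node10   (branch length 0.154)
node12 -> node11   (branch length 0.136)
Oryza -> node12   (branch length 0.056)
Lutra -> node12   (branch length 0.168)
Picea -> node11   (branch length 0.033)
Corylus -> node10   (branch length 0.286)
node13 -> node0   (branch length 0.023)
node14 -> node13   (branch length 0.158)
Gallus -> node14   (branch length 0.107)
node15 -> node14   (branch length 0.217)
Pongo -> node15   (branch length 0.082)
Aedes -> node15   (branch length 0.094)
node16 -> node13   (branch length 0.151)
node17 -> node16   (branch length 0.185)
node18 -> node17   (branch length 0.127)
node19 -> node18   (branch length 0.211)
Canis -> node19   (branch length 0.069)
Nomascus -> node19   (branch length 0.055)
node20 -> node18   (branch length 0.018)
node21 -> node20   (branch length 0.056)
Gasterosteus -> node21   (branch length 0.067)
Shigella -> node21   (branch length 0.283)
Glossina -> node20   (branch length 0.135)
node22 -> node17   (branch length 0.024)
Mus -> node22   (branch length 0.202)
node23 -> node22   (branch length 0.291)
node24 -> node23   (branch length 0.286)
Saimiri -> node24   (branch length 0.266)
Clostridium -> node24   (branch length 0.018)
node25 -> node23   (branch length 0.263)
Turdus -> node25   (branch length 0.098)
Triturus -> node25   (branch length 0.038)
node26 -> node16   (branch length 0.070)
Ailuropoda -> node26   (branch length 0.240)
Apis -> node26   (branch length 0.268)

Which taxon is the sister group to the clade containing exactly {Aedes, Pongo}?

The clade containing exactly {Aedes, Pongo} attaches to the tree at the node subtending (Gallus,(Pongo,Aedes)).
The other lineage descending from that same node — the sister group — is the single tip Gallus.

Gallus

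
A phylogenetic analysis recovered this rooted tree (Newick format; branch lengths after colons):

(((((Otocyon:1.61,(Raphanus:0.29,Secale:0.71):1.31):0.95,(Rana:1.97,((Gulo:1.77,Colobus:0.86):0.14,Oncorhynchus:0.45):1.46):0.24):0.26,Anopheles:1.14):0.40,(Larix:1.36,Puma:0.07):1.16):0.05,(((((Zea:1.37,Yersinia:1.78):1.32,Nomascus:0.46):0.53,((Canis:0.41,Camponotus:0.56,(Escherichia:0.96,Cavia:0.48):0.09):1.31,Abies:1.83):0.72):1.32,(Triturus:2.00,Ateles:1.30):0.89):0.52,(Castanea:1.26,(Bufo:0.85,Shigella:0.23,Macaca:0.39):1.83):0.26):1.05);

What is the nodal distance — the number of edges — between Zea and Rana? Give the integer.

The MRCA of Zea and Rana is the root of the tree.
From Zea up to that node: 6 branches. From Rana up to the same node: 5 branches. Total: 6 + 5 = 11.

11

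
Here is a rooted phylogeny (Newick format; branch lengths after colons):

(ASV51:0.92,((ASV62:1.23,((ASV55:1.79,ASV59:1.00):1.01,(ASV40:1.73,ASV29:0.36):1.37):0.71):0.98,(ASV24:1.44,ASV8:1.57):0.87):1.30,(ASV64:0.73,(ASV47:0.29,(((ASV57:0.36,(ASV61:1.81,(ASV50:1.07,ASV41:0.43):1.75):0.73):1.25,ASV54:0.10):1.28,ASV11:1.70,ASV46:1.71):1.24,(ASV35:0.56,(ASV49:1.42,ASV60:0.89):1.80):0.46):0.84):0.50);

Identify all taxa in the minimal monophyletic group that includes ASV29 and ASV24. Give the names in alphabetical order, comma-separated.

ASV24, ASV29, ASV40, ASV55, ASV59, ASV62, ASV8

Tracing ASV29: it sits inside (ASV40,ASV29).
Tracing ASV24: it sits inside (ASV24,ASV8).
The smallest clade enclosing both is ((ASV62,((ASV55,ASV59),(ASV40,ASV29))),(ASV24,ASV8)); the answer is its 7 terminal taxa in alphabetical order.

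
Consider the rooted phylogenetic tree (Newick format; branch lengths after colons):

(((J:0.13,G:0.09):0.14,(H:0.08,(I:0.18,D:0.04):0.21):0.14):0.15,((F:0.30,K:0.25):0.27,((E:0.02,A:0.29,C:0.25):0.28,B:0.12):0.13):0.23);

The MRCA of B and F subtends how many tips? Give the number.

The MRCA of B and F is the node subtending ((F,K),((E,A,C),B)).
That clade contains 6 terminal taxa: A, B, C, E, F, K.

6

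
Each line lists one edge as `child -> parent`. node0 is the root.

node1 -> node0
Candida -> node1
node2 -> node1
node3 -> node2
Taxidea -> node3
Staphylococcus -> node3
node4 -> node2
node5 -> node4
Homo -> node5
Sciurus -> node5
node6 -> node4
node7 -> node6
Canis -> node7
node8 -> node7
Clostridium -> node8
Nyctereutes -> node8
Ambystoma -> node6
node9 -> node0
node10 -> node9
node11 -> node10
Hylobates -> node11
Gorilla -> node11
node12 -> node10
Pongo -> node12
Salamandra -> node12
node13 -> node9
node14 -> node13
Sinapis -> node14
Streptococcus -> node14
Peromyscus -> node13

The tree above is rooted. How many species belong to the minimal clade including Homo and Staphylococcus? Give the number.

The MRCA of Homo and Staphylococcus is the node subtending ((Taxidea,Staphylococcus),((Homo,Sciurus),((Canis,(Clostridium,Nyctereutes)),Ambystoma))).
That clade contains 8 terminal taxa: Ambystoma, Canis, Clostridium, Homo, Nyctereutes, Sciurus, Staphylococcus, Taxidea.

8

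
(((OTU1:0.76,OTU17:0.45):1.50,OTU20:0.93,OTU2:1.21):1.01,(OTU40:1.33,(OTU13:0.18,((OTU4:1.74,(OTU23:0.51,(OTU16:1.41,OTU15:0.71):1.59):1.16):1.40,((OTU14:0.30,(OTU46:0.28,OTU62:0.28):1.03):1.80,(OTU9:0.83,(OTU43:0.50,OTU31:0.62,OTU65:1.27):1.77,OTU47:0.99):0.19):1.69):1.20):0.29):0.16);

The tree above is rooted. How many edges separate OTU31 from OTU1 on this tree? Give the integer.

The MRCA of OTU31 and OTU1 is the root of the tree.
From OTU31 up to that node: 7 branches. From OTU1 up to the same node: 3 branches. Total: 7 + 3 = 10.

10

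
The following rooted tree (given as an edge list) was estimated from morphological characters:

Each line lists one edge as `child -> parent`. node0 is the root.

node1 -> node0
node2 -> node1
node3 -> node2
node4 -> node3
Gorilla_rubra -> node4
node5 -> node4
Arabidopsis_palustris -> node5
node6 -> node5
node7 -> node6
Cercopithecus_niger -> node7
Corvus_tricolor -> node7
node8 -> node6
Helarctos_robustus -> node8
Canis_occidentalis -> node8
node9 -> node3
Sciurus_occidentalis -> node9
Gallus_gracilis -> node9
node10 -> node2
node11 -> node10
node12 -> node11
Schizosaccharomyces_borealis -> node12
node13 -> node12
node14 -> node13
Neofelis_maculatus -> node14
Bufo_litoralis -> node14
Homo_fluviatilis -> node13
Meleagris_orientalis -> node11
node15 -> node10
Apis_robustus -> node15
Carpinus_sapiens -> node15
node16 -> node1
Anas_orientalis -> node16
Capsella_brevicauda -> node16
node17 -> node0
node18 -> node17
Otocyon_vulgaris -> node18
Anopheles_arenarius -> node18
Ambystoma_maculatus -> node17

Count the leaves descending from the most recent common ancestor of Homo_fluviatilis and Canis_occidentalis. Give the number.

The MRCA of Homo_fluviatilis and Canis_occidentalis is the node subtending (((Gorilla_rubra,(Arabidopsis_palustris,((Cercopithecus_niger,Corvus_tricolor),(Helarctos_robustus,Canis_occidentalis)))),(Sciurus_occidentalis,Gallus_gracilis)),(((Schizosaccharomyces_borealis,((Neofelis_maculatus,Bufo_litoralis),Homo_fluviatilis)),Meleagris_orientalis),(Apis_robustus,Carpinus_sapiens))).
That clade contains 15 terminal taxa: Apis_robustus, Arabidopsis_palustris, Bufo_litoralis, Canis_occidentalis, Carpinus_sapiens, Cercopithecus_niger, Corvus_tricolor, Gallus_gracilis, Gorilla_rubra, Helarctos_robustus, Homo_fluviatilis, Meleagris_orientalis, Neofelis_maculatus, Schizosaccharomyces_borealis, Sciurus_occidentalis.

15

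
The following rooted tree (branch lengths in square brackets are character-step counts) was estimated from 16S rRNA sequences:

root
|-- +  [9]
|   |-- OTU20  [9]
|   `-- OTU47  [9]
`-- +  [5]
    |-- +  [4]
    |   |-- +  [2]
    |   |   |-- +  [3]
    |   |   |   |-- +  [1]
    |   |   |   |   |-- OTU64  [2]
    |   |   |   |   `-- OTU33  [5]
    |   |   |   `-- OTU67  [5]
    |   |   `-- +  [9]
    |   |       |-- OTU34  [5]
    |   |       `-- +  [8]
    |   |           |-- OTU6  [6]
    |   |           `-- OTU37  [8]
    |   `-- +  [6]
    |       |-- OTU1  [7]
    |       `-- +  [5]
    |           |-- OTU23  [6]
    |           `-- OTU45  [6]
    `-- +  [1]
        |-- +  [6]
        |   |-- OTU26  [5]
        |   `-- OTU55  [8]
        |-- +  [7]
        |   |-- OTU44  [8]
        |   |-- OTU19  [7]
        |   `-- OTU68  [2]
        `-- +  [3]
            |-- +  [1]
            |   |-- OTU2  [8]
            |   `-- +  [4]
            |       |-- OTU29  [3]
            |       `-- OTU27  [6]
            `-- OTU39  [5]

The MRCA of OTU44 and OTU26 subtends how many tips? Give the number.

The MRCA of OTU44 and OTU26 is the node subtending ((OTU26,OTU55),(OTU44,OTU19,OTU68),((OTU2,(OTU29,OTU27)),OTU39)).
That clade contains 9 terminal taxa: OTU19, OTU2, OTU26, OTU27, OTU29, OTU39, OTU44, OTU55, OTU68.

9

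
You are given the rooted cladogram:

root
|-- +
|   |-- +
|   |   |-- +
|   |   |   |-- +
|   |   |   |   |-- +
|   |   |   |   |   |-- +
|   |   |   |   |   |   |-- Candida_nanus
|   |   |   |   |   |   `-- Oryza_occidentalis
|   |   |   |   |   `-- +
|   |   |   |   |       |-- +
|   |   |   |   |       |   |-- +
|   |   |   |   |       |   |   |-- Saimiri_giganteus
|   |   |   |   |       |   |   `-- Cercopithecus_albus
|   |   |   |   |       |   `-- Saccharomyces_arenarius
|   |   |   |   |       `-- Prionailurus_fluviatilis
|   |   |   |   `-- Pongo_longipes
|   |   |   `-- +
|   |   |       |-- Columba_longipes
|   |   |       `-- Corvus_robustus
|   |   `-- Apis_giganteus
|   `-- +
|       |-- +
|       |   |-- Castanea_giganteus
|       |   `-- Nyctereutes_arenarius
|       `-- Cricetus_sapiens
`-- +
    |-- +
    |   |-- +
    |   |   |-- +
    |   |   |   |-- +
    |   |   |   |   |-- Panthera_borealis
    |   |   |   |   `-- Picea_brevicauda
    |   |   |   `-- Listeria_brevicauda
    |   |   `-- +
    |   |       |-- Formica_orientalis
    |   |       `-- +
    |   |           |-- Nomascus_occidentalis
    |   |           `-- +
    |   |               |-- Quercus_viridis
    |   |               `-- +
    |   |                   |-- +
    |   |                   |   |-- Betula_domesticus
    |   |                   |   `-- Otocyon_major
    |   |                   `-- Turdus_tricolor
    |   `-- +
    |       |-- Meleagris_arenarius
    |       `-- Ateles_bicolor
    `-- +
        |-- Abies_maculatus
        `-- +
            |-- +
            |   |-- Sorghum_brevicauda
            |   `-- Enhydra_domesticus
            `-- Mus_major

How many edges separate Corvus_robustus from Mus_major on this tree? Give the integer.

9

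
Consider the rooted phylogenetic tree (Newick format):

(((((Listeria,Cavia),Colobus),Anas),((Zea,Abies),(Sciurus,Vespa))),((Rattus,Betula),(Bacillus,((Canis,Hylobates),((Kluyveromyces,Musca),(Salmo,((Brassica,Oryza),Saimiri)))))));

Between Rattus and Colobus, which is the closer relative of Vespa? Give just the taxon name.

Colobus

The MRCA of Vespa and Colobus subtends ((((Listeria,Cavia),Colobus),Anas),((Zea,Abies),(Sciurus,Vespa))) (8 taxa).
The MRCA of Vespa and Rattus is the root, subtending the entire tree (19 taxa).
The first is nested inside the second, so Vespa shares a more recent common ancestor with Colobus.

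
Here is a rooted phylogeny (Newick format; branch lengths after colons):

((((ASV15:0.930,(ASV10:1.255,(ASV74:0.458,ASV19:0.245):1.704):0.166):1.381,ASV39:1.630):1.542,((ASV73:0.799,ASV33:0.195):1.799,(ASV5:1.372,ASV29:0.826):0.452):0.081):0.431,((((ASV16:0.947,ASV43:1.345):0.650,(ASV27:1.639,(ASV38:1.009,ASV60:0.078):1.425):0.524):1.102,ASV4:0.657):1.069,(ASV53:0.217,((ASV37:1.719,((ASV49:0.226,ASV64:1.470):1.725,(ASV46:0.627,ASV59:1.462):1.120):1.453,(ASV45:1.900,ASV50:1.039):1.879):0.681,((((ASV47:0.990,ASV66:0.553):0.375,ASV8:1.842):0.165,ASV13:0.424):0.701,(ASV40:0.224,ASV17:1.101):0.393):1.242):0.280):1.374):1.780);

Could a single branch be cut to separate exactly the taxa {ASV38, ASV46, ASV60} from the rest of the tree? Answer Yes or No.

The MRCA of the listed taxa subtends ((((ASV16,ASV43),(ASV27,(ASV38,ASV60))),ASV4),(ASV53,((ASV37,((ASV49,ASV64),(ASV46,ASV59)),(ASV45,ASV50)),((((ASV47,ASV66),ASV8),ASV13),(ASV40,ASV17))))).
That clade also contains ASV13, ASV16, ASV17, ASV27, ASV37, ASV4, ASV40, ASV43, ASV45, ASV47, ASV49, ASV50, ASV53, ASV59, ASV64, ASV66, ASV8, which are not in the proposed group, so the group is not monophyletic.

No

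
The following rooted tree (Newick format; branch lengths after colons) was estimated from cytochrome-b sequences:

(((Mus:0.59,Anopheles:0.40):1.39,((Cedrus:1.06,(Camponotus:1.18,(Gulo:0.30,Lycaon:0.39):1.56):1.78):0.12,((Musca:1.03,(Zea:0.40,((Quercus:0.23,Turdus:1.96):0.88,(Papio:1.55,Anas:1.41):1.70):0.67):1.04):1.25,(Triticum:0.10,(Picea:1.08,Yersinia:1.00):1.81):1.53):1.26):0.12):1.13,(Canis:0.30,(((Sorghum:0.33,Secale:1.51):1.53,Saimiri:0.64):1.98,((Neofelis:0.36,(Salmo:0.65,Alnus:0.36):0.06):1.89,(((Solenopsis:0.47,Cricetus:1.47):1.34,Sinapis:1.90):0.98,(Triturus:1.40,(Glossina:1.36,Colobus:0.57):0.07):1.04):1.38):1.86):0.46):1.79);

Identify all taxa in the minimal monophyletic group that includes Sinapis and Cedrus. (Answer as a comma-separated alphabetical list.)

Tracing Sinapis: it sits inside ((Solenopsis,Cricetus),Sinapis).
Tracing Cedrus: it sits inside (Cedrus,(Camponotus,(Gulo,Lycaon))).
The smallest clade enclosing both is the whole tree (their MRCA is the root), so the answer is all 28 tips in alphabetical order.

Alnus, Anas, Anopheles, Camponotus, Canis, Cedrus, Colobus, Cricetus, Glossina, Gulo, Lycaon, Mus, Musca, Neofelis, Papio, Picea, Quercus, Saimiri, Salmo, Secale, Sinapis, Solenopsis, Sorghum, Triticum, Triturus, Turdus, Yersinia, Zea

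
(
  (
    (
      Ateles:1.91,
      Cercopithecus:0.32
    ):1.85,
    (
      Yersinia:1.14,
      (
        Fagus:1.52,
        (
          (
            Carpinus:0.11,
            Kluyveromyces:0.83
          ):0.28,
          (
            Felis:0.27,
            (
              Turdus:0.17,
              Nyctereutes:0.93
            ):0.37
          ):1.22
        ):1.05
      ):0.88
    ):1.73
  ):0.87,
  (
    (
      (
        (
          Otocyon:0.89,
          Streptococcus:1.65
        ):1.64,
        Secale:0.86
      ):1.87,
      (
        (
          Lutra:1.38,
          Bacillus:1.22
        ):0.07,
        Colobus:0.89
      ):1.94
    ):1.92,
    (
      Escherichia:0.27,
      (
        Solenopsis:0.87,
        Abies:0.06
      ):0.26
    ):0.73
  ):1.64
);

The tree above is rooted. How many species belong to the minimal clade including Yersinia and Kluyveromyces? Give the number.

7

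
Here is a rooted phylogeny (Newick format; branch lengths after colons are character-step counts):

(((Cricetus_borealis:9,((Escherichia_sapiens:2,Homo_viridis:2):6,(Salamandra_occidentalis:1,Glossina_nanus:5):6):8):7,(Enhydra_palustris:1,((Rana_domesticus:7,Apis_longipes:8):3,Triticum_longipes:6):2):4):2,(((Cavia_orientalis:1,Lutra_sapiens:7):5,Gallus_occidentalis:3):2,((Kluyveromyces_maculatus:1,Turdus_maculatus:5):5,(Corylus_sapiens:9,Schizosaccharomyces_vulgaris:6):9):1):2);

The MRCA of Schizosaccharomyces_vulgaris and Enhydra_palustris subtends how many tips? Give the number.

16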